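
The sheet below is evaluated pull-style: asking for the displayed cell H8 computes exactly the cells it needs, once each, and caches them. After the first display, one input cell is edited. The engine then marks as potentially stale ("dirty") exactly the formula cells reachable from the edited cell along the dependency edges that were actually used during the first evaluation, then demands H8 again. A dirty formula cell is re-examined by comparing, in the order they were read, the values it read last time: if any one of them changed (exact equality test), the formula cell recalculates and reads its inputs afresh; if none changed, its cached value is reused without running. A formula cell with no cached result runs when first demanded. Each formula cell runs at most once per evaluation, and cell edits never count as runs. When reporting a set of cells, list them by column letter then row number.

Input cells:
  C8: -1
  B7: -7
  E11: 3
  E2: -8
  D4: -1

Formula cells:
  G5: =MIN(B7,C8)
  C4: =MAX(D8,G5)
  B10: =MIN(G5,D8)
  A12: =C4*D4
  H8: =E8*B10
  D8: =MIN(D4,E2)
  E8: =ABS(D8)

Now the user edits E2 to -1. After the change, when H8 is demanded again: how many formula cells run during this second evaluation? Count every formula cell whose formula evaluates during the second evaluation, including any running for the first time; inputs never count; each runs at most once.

4 formula cells run: B10, D8, E8, H8.

First demand of the output computes:
  D8 = MIN(-1, -8) = -8
  E8 = ABS(-8) = 8
  G5 = MIN(-7, -1) = -7
  B10 = MIN(-7, -8) = -8
  H8 = 8 * -8 = -64

After the edit, cleaning proceeds:
  D8: a read changed (E2 -8->-1) — executes, giving -1.
  B10: a read changed (D8 -8->-1) — executes, giving -7.
  E8: a read changed (D8 -8->-1) — executes, giving 1.
  H8: a read changed (E8 8->1; B10 -8->-7) — executes, giving -7.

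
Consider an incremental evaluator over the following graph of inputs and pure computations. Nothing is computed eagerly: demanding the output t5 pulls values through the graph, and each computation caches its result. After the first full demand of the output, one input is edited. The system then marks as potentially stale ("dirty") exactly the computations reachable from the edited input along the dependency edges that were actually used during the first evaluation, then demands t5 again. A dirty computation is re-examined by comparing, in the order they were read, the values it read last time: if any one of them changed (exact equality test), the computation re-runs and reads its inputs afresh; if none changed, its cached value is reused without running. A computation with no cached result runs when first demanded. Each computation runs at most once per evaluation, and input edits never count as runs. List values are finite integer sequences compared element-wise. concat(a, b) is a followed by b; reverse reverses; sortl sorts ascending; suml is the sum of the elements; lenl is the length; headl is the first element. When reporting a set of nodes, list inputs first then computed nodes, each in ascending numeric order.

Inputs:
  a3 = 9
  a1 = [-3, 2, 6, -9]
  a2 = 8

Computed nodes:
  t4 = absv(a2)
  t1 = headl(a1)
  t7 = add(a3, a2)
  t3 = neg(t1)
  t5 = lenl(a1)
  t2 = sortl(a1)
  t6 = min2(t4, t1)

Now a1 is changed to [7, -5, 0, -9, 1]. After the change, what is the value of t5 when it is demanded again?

Initial pass — values computed on the first demand:
  t5 = lenl([-3, 2, 6, -9]) = 4

Second demand — change propagation:
  t5: re-runs because a1 [-3, 2, 6, -9]->[7, -5, 0, -9, 1]; new result 5.

t5 now evaluates to 5.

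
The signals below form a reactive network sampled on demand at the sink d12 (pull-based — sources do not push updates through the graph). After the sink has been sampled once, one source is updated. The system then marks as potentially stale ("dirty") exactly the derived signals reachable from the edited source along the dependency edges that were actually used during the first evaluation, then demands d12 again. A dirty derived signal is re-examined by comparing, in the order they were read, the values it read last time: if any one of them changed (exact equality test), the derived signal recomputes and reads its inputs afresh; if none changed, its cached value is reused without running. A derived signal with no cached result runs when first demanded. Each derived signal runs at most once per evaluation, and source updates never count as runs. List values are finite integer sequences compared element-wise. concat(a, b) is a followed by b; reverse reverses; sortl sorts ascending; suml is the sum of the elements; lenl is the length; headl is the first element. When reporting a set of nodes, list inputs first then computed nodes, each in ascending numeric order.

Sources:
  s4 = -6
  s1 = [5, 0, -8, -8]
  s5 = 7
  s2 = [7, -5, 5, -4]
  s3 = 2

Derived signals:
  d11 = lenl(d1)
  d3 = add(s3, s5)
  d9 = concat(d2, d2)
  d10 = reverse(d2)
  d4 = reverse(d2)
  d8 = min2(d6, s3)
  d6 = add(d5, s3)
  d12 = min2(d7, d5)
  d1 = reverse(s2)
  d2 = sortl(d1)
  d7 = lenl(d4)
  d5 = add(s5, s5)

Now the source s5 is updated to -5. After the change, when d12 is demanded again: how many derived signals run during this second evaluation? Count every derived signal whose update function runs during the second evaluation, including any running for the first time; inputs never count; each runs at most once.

Run set: d5, d12 (2 run).

Initial pass — values computed on the first demand:
  d1 = reverse([7, -5, 5, -4]) = [-4, 5, -5, 7]
  d2 = sortl([-4, 5, -5, 7]) = [-5, -4, 5, 7]
  d4 = reverse([-5, -4, 5, 7]) = [7, 5, -4, -5]
  d5 = add(7, 7) = 14
  d7 = lenl([7, 5, -4, -5]) = 4
  d12 = min2(4, 14) = 4

Second demand — change propagation:
  d5: re-runs because s5 7->-5; s5 7->-5; new result -10.
  d12: re-runs because d5 14->-10; new result -10.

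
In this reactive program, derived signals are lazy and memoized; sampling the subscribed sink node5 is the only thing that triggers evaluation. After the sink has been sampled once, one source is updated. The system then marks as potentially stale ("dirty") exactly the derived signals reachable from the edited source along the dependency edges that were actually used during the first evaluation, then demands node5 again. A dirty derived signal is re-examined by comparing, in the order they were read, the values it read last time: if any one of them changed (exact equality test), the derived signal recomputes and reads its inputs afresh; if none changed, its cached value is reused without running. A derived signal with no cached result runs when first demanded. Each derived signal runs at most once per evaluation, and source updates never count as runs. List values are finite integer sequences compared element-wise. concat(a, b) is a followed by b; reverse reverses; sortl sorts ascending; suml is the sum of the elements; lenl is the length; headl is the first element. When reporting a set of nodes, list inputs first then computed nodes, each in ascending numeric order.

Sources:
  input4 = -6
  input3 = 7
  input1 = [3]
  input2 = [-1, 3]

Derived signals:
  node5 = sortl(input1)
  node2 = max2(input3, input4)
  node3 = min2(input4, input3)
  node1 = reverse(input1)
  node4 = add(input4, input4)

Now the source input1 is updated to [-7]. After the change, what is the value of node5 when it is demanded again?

First demand of the output computes:
  node5 = sortl([3]) = [3]

After the edit, cleaning proceeds:
  node5: a read changed (input1 [3]->[-7]) — executes, giving [-7].

Demanding node5 again yields [-7].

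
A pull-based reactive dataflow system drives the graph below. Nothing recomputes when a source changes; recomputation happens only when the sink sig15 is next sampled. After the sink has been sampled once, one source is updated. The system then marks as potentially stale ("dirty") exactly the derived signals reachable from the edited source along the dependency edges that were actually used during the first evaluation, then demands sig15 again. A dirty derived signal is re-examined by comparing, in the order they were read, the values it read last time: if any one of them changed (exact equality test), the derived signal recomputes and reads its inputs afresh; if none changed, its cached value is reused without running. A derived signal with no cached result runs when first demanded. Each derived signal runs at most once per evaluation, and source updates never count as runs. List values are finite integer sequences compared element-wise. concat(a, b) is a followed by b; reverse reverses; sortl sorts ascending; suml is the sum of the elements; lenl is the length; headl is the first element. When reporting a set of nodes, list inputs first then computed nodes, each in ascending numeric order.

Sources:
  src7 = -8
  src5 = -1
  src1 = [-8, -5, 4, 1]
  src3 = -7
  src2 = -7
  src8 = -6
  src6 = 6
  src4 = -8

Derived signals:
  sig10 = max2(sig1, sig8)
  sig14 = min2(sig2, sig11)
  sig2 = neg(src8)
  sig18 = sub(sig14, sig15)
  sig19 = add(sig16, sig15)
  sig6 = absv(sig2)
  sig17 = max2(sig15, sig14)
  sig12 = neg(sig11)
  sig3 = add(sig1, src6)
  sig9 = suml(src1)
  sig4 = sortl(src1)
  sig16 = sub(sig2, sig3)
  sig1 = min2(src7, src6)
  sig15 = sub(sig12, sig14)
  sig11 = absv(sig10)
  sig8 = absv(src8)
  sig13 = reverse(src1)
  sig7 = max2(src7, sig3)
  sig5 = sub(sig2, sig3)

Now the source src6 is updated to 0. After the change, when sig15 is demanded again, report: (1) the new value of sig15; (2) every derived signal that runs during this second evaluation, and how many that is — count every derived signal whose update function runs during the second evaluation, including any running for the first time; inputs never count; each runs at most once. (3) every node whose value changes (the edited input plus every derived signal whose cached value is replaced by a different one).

New value of sig15: -12.
Derived signals that run: sig1 — 1 in total.
Values that change: src6.
Key observation: the change is absorbed at sig1 — it re-runs but produces the same value, and the output's value is unchanged.

First evaluation (everything demanded from the output):
  sig1 = min2(-8, 6) = -8
  sig2 = neg(-6) = 6
  sig8 = absv(-6) = 6
  sig10 = max2(-8, 6) = 6
  sig11 = absv(6) = 6
  sig12 = neg(6) = -6
  sig14 = min2(6, 6) = 6
  sig15 = sub(-6, 6) = -12

Propagation after the edit:
  sig1: runs — src6 6->0; result -8 (same value as before).
  sig10: checked — values it read are unchanged (sig1 unchanged, sig8 unchanged); reused cached 6 without running.
  sig11: checked — values it read are unchanged (sig10 unchanged); reused cached 6 without running.
  sig12: checked — values it read are unchanged (sig11 unchanged); reused cached -6 without running.
  sig14: checked — values it read are unchanged (sig2 unchanged, sig11 unchanged); reused cached 6 without running.
  sig15: checked — values it read are unchanged (sig12 unchanged, sig14 unchanged); reused cached -12 without running.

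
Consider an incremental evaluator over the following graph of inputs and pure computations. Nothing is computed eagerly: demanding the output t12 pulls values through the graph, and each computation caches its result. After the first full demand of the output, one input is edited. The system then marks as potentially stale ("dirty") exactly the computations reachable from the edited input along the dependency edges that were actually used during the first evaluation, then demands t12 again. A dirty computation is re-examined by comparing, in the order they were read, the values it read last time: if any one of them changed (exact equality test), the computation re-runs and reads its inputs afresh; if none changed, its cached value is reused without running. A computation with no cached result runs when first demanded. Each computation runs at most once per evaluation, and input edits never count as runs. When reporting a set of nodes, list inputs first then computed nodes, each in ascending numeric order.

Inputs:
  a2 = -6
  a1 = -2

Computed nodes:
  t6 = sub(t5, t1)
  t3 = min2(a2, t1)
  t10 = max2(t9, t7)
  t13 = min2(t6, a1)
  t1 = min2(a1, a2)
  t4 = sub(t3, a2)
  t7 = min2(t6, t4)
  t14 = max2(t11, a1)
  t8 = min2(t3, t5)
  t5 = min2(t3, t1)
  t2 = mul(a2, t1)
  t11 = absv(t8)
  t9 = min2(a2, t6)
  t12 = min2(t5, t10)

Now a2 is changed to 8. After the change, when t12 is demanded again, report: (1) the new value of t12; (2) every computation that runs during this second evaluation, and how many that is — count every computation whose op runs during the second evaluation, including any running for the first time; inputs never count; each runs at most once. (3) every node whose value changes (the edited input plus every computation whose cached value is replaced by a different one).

Initial pass — values computed on the first demand:
  t1 = min2(-2, -6) = -6
  t3 = min2(-6, -6) = -6
  t4 = sub(-6, -6) = 0
  t5 = min2(-6, -6) = -6
  t6 = sub(-6, -6) = 0
  t7 = min2(0, 0) = 0
  t9 = min2(-6, 0) = -6
  t10 = max2(-6, 0) = 0
  t12 = min2(-6, 0) = -6

Second demand — change propagation:
  t1: re-runs because a2 -6->8; new result -2.
  t3: re-runs because a2 -6->8; t1 -6->-2; new result -2.
  t4: re-runs because t3 -6->-2; a2 -6->8; new result -10.
  t5: re-runs because t3 -6->-2; t1 -6->-2; new result -2.
  t6: re-runs because t5 -6->-2; t1 -6->-2; new result 0 (unchanged).
  t7: re-runs because t4 0->-10; new result -10.
  t9: re-runs because a2 -6->8; new result 0.
  t10: re-runs because t9 -6->0; t7 0->-10; new result 0 (unchanged).
  t12: re-runs because t5 -6->-2; new result -2.

t12 now evaluates to -2.
Run set: t1, t3, t4, t5, t6, t7, t9, t10, t12 (9 run).
Changed values: a2, t1, t3, t4, t5, t7, t9, t12.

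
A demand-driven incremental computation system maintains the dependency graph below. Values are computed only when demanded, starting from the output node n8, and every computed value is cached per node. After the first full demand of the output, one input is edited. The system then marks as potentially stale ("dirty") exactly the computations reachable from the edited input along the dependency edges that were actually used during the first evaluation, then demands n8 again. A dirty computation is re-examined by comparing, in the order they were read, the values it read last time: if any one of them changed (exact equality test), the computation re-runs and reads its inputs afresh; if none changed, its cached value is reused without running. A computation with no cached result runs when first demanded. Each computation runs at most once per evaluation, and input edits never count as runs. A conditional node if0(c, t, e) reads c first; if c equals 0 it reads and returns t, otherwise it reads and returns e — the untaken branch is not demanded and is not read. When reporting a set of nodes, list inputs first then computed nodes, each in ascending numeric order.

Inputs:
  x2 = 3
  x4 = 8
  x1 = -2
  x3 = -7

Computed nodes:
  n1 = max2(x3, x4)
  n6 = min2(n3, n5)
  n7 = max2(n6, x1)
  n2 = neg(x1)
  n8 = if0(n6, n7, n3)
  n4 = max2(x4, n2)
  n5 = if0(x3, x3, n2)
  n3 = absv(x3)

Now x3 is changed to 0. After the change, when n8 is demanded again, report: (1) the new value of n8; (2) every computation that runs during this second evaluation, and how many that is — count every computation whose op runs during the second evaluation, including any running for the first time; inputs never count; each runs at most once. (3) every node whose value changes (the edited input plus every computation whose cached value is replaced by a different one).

First evaluation (everything demanded from the output):
  n2 = neg(-2) = 2
  n3 = absv(-7) = 7
  n5 = if0(x3=-7 -> else branch n2) = 2
  n6 = min2(7, 2) = 2
  n8 = if0(n6=2 -> else branch n3) = 7

Propagation after the edit:
  n3: runs — x3 -7->0; result 0.
  n5: runs — x3 -7->0; result 0.
  n6: runs — n3 7->0; n5 2->0; result 0.
  n7: demanded for the first time — runs, produces 0.
  n8: runs — n6 2->0; n3 7->0; result 0.

Key observation: a condition flipped, so demand reaches new nodes — n7 runs for the first time.

New value of n8: 0.
Computations that run: n3, n5, n6, n7, n8 — 5 in total.
Values that change: x3, n3, n5, n6, n8.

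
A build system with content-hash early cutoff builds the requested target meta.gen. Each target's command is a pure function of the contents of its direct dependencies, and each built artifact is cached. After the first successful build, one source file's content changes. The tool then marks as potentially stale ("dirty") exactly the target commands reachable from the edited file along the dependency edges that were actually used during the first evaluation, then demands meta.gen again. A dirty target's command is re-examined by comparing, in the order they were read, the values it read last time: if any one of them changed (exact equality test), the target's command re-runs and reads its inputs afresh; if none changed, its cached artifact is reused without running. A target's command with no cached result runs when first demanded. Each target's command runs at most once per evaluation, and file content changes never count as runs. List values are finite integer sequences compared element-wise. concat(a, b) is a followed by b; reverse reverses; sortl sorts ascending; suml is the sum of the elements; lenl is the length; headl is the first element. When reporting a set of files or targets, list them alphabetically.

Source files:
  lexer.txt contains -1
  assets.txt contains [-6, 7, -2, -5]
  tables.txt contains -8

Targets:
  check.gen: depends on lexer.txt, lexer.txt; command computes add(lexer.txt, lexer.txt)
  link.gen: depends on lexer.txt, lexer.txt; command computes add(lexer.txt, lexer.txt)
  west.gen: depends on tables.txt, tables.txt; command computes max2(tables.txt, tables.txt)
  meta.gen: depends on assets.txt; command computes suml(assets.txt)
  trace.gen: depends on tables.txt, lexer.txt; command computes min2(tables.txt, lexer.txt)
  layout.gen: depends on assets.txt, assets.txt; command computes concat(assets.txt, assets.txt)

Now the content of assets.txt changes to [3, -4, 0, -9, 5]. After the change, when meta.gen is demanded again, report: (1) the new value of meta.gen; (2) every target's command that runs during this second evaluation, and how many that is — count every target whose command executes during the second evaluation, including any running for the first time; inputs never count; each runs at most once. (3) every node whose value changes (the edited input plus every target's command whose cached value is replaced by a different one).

First evaluation (everything demanded from the output):
  meta.gen = suml([-6, 7, -2, -5]) = -6

Propagation after the edit:
  meta.gen: runs — assets.txt [-6, 7, -2, -5]->[3, -4, 0, -9, 5]; result -5.

New value of meta.gen: -5.
Target commands that run: meta.gen — 1 in total.
Values that change: assets.txt, meta.gen.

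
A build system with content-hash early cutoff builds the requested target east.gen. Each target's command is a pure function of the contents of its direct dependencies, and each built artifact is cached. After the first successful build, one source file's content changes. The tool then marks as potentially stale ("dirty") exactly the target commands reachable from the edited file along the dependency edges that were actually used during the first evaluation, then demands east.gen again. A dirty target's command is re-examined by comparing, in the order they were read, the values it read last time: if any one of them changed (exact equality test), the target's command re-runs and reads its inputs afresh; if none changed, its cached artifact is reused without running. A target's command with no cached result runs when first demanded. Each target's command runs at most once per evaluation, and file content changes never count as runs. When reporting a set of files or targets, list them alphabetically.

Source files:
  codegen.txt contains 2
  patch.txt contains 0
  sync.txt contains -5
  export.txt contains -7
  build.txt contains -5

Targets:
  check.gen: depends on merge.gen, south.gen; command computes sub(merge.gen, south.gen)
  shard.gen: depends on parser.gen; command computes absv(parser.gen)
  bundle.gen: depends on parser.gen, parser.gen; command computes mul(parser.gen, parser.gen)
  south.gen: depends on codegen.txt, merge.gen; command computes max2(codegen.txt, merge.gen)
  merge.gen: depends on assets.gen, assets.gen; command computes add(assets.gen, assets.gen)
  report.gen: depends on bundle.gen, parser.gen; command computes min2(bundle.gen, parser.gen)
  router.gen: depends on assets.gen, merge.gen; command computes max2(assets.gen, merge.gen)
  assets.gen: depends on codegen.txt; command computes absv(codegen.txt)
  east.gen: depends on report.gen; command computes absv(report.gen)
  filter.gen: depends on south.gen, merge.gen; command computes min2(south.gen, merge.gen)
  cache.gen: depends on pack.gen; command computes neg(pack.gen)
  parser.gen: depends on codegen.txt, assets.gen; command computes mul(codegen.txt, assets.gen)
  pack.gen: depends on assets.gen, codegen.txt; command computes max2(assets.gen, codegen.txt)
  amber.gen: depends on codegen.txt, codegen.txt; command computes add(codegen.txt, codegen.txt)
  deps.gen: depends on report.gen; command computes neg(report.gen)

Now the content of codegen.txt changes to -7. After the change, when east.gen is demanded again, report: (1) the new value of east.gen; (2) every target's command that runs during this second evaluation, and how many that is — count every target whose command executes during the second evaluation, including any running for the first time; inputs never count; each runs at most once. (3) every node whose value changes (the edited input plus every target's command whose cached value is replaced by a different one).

First evaluation (everything demanded from the output):
  assets.gen = absv(2) = 2
  parser.gen = mul(2, 2) = 4
  bundle.gen = mul(4, 4) = 16
  report.gen = min2(16, 4) = 4
  east.gen = absv(4) = 4

Propagation after the edit:
  assets.gen: runs — codegen.txt 2->-7; result 7.
  parser.gen: runs — codegen.txt 2->-7; assets.gen 2->7; result -49.
  bundle.gen: runs — parser.gen 4->-49; parser.gen 4->-49; result 2401.
  report.gen: runs — bundle.gen 16->2401; parser.gen 4->-49; result -49.
  east.gen: runs — report.gen 4->-49; result 49.

New value of east.gen: 49.
Target commands that run: assets.gen, bundle.gen, east.gen, parser.gen, report.gen — 5 in total.
Values that change: assets.gen, bundle.gen, codegen.txt, east.gen, parser.gen, report.gen.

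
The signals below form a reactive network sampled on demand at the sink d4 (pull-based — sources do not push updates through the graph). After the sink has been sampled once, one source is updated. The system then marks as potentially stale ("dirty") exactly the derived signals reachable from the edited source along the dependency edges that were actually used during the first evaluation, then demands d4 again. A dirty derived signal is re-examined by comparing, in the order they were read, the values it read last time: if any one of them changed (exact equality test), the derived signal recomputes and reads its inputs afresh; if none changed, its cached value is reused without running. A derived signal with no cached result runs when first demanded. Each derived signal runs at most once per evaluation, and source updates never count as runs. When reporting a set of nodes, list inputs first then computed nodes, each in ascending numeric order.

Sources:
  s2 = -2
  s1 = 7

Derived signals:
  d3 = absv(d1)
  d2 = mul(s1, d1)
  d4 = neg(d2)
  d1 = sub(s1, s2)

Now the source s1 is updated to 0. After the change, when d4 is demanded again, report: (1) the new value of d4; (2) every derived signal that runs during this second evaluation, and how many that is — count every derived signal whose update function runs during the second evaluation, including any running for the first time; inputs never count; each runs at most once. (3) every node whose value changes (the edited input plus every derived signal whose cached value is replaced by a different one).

d4 now evaluates to 0.
Run set: d1, d2, d4 (3 run).
Changed values: s1, d1, d2, d4.

Initial pass — values computed on the first demand:
  d1 = sub(7, -2) = 9
  d2 = mul(7, 9) = 63
  d4 = neg(63) = -63

Second demand — change propagation:
  d1: re-runs because s1 7->0; new result 2.
  d2: re-runs because s1 7->0; d1 9->2; new result 0.
  d4: re-runs because d2 63->0; new result 0.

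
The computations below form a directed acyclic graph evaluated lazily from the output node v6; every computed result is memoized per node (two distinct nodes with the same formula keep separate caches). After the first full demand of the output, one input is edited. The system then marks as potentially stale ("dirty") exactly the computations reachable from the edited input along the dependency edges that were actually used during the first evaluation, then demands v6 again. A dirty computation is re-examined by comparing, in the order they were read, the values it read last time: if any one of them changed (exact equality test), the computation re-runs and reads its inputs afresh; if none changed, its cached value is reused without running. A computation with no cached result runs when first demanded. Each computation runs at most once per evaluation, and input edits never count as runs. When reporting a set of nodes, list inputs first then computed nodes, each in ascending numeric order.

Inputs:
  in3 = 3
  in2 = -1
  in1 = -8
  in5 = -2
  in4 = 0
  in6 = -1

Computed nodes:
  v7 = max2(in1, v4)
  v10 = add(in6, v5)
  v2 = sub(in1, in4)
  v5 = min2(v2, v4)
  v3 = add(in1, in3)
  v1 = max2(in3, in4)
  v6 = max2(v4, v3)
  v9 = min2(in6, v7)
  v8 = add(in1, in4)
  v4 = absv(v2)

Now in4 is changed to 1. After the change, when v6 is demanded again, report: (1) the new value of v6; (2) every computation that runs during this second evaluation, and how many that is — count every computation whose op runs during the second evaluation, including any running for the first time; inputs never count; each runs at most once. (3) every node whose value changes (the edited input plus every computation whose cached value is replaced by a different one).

First demand of the output computes:
  v2 = sub(-8, 0) = -8
  v3 = add(-8, 3) = -5
  v4 = absv(-8) = 8
  v6 = max2(8, -5) = 8

After the edit, cleaning proceeds:
  v2: a read changed (in4 0->1) — executes, giving -9.
  v4: a read changed (v2 -8->-9) — executes, giving 9.
  v6: a read changed (v4 8->9) — executes, giving 9.

Demanding v6 again yields 9.
3 computations run: v2, v4, v6.
The nodes whose values change: in4, v2, v4, v6.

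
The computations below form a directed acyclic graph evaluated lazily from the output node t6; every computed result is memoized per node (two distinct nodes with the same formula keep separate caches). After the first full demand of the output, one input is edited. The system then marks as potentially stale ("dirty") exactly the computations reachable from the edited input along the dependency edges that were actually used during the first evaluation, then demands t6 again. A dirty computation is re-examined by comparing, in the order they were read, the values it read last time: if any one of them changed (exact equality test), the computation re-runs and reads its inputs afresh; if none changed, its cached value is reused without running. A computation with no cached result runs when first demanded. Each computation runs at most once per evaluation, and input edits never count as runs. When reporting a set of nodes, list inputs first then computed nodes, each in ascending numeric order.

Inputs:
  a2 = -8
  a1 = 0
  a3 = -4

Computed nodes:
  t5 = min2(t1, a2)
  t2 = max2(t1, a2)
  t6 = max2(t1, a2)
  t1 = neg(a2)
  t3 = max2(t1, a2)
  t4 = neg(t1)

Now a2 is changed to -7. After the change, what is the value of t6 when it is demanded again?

First demand of the output computes:
  t1 = neg(-8) = 8
  t6 = max2(8, -8) = 8

After the edit, cleaning proceeds:
  t1: a read changed (a2 -8->-7) — executes, giving 7.
  t6: a read changed (t1 8->7; a2 -8->-7) — executes, giving 7.

Demanding t6 again yields 7.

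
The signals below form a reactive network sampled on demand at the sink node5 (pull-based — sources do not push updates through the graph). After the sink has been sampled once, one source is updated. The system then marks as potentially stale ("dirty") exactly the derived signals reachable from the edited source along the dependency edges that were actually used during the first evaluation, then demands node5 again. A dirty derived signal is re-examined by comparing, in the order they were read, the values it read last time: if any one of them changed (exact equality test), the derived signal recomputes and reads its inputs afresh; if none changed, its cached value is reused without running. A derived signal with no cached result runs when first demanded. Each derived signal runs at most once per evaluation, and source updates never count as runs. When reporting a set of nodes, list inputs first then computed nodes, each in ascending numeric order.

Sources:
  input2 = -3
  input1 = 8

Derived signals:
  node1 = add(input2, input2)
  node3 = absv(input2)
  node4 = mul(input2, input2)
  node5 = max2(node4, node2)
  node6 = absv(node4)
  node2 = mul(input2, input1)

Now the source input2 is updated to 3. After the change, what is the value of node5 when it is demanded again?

node5 now evaluates to 24.

Initial pass — values computed on the first demand:
  node2 = mul(-3, 8) = -24
  node4 = mul(-3, -3) = 9
  node5 = max2(9, -24) = 9

Second demand — change propagation:
  node2: re-runs because input2 -3->3; new result 24.
  node4: re-runs because input2 -3->3; input2 -3->3; new result 9 (unchanged).
  node5: re-runs because node2 -24->24; new result 24.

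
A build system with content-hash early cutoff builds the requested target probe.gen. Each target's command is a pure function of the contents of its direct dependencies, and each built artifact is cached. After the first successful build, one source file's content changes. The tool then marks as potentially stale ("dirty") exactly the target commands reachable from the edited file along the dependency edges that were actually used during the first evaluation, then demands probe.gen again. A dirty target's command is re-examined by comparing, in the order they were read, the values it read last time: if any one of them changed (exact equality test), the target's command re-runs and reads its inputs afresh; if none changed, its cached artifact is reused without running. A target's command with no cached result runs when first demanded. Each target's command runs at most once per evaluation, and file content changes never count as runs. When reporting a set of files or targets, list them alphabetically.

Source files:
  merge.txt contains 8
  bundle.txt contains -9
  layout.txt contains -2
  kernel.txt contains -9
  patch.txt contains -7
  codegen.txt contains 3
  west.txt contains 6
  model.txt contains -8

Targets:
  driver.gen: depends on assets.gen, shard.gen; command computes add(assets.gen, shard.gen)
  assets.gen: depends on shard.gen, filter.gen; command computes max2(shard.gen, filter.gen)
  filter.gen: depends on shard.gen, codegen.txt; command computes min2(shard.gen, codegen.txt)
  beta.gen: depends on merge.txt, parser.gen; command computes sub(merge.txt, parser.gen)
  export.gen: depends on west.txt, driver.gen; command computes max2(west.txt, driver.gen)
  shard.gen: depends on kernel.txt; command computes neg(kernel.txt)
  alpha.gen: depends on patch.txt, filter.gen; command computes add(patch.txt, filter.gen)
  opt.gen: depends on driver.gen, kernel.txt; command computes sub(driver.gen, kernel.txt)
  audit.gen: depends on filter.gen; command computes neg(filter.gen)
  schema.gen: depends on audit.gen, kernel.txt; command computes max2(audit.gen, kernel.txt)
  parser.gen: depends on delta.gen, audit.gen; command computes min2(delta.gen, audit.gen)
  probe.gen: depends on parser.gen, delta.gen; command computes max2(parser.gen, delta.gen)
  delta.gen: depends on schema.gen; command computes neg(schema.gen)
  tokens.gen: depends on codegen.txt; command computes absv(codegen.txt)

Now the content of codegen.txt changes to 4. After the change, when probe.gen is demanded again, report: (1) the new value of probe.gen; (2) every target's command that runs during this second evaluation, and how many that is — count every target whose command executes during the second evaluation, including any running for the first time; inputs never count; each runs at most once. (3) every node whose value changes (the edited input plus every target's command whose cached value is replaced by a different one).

New value of probe.gen: 4.
Target commands that run: audit.gen, delta.gen, filter.gen, parser.gen, probe.gen, schema.gen — 6 in total.
Values that change: audit.gen, codegen.txt, delta.gen, filter.gen, parser.gen, probe.gen, schema.gen.

First evaluation (everything demanded from the output):
  shard.gen = neg(-9) = 9
  filter.gen = min2(9, 3) = 3
  audit.gen = neg(3) = -3
  schema.gen = max2(-3, -9) = -3
  delta.gen = neg(-3) = 3
  parser.gen = min2(3, -3) = -3
  probe.gen = max2(-3, 3) = 3

Propagation after the edit:
  filter.gen: runs — codegen.txt 3->4; result 4.
  audit.gen: runs — filter.gen 3->4; result -4.
  schema.gen: runs — audit.gen -3->-4; result -4.
  delta.gen: runs — schema.gen -3->-4; result 4.
  parser.gen: runs — delta.gen 3->4; audit.gen -3->-4; result -4.
  probe.gen: runs — parser.gen -3->-4; delta.gen 3->4; result 4.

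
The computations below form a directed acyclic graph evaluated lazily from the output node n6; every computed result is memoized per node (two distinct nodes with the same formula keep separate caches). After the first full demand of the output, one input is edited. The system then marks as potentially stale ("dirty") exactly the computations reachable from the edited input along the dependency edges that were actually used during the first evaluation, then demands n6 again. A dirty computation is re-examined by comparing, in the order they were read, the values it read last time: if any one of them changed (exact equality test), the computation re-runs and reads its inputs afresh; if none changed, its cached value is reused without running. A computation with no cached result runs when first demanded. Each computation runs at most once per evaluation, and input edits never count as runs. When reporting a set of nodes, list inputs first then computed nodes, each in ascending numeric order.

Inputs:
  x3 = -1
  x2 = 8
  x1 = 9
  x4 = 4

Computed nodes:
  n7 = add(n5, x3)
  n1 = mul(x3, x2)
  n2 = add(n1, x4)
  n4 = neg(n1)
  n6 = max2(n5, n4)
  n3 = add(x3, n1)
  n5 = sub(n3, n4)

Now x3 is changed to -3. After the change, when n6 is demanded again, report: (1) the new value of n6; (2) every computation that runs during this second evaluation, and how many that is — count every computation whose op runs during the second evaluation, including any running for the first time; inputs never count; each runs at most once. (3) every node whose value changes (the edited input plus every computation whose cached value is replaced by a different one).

First demand of the output computes:
  n1 = mul(-1, 8) = -8
  n3 = add(-1, -8) = -9
  n4 = neg(-8) = 8
  n5 = sub(-9, 8) = -17
  n6 = max2(-17, 8) = 8

After the edit, cleaning proceeds:
  n1: a read changed (x3 -1->-3) — executes, giving -24.
  n3: a read changed (x3 -1->-3; n1 -8->-24) — executes, giving -27.
  n4: a read changed (n1 -8->-24) — executes, giving 24.
  n5: a read changed (n3 -9->-27; n4 8->24) — executes, giving -51.
  n6: a read changed (n5 -17->-51; n4 8->24) — executes, giving 24.

Demanding n6 again yields 24.
5 computations run: n1, n3, n4, n5, n6.
The nodes whose values change: x3, n1, n3, n4, n5, n6.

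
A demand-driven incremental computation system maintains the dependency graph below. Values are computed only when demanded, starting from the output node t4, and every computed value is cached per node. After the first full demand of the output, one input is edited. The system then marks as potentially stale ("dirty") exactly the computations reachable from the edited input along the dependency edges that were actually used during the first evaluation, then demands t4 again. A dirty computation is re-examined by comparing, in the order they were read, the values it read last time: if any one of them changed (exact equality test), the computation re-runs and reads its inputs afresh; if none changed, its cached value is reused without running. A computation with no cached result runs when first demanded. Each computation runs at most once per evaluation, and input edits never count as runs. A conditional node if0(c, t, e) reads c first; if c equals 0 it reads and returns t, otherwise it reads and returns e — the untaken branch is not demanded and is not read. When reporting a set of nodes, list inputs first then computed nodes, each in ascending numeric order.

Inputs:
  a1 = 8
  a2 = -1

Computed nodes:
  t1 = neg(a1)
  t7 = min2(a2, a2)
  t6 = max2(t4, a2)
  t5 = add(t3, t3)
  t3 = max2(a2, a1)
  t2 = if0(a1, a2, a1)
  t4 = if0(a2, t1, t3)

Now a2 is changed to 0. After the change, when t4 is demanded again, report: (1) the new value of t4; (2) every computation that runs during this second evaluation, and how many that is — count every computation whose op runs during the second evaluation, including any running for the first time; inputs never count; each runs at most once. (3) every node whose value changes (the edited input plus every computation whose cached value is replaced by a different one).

First evaluation (everything demanded from the output):
  t3 = max2(-1, 8) = 8
  t4 = if0(a2=-1 -> else branch t3) = 8

Propagation after the edit:
  t1: demanded for the first time — runs, produces -8.
  t3: marked dirty but never re-examined — demand shifted away from it.
  t4: runs — a2 -1->0; result -8.

Key observation: a condition flipped, so demand moved to the other branch — t3 is never re-examined.

New value of t4: -8.
Computations that run: t1, t4 — 2 in total.
Values that change: a2, t4.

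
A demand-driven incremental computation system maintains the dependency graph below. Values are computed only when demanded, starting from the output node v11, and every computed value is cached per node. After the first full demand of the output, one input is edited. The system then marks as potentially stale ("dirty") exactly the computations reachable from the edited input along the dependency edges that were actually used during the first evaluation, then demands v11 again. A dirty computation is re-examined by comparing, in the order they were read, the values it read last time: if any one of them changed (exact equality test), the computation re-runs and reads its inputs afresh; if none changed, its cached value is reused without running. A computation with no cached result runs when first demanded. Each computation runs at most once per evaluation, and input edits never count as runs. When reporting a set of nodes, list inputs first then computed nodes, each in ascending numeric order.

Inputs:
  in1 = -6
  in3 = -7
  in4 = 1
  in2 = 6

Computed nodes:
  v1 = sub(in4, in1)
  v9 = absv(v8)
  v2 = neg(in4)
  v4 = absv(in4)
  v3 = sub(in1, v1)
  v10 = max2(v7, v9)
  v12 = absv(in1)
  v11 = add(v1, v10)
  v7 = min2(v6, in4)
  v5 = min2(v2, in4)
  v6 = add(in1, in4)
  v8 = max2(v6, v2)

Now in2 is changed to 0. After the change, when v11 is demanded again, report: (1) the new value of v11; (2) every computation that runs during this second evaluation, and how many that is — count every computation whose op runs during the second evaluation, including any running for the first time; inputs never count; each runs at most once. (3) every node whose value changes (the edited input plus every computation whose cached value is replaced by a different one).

First evaluation (everything demanded from the output):
  v1 = sub(1, -6) = 7
  v2 = neg(1) = -1
  v6 = add(-6, 1) = -5
  v7 = min2(-5, 1) = -5
  v8 = max2(-5, -1) = -1
  v9 = absv(-1) = 1
  v10 = max2(-5, 1) = 1
  v11 = add(7, 1) = 8

Propagation after the edit:
  in2 feeds no computation that the output demands — nothing is marked dirty and nothing runs.

Key observation: in2 is never demanded by the output, so the edit triggers no recomputation at all.

New value of v11: 8.
Computations that run: none — 0 in total.
Values that change: in2.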